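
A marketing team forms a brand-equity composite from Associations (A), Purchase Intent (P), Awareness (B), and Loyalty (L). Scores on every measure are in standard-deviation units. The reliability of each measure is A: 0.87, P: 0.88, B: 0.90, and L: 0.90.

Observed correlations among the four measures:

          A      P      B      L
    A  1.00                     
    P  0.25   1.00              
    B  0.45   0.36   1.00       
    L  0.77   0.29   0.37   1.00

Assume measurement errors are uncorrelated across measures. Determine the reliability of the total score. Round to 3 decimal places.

0.950

Var(A+P+B+L) = 4 + 2·[0.25 + 0.45 + 0.77 + 0.36 + 0.29 + 0.37] = 4 + 4.98 = 8.98.
With uncorrelated errors the cross-covariances are all true-score covariance, so they carry over unchanged; only the diagonal terms shrink to ρᵢσᵢ².
True-score variance = [0.87 + 0.88 + 0.90 + 0.90] + 4.98 = 3.55 + 4.98 = 8.53.
Reliability = 8.53 / 8.98 = 0.950.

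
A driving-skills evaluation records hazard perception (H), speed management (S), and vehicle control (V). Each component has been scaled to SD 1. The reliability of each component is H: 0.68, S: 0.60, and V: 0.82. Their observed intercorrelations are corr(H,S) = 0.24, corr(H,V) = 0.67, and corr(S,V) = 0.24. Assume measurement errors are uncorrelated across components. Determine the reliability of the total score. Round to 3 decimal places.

Var(H+S+V) = 3 + 2·[0.24 + 0.67 + 0.24] = 3 + 2.3 = 5.3.
Because errors are independent across components, Cov(Tᵢ,Tⱼ) = Cov(Xᵢ,Xⱼ); the off-diagonal part of the true-score variance is the same as above.
True-score variance = [0.68 + 0.60 + 0.82] + 2.3 = 2.1 + 2.3 = 4.4.
Reliability = 4.4 / 5.3 = 0.830.

0.830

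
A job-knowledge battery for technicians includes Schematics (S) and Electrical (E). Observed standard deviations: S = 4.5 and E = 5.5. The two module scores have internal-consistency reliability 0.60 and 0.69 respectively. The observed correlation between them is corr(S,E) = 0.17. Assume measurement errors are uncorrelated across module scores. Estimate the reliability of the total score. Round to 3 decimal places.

Var(S+E) = 4.5² + 5.5² + 2·[4.5·5.5·0.17] = 50.5 + 8.415 = 58.915.
Because errors are independent across components, Cov(Tᵢ,Tⱼ) = Cov(Xᵢ,Xⱼ); the off-diagonal part of the true-score variance is the same as above.
True-score variance = [4.5²·0.60 + 5.5²·0.69] + 8.415 = 33.0225 + 8.415 = 41.4375.
Reliability = 41.4375 / 58.915 = 0.703.

0.703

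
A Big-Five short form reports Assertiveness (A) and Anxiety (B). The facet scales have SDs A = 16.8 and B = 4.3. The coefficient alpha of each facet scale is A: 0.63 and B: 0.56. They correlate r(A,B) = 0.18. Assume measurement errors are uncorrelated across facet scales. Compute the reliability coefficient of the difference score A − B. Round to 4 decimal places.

Var(A−B) = 16.8² + 4.3² − 2·16.8·4.3·0.18 = 300.73 − 26.0064 = 274.724.
Because errors are independent across components, Cov(Tᵢ,Tⱼ) = Cov(Xᵢ,Xⱼ); the off-diagonal part of the true-score variance is the same as above.
True-score variance = [16.8²·0.63 + 4.3²·0.56] − 26.0064 = 188.166 − 26.0064 = 162.159.
Reliability = 162.159 / 274.724 = 0.5903.

0.5903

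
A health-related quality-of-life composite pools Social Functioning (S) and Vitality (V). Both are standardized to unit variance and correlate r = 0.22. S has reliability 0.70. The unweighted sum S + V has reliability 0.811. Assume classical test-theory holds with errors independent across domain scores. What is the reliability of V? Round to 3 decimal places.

0.839

Var(S+V) = 2 + 2·0.22 = 2.440.
True-score variance = ρ_S + ρ_V + 2·0.22, so 0.811 = (0.70 + ρ_V + 0.44) / 2.440.
ρ_V = 0.811·2.440 − 0.70 − 0.44 = 0.839.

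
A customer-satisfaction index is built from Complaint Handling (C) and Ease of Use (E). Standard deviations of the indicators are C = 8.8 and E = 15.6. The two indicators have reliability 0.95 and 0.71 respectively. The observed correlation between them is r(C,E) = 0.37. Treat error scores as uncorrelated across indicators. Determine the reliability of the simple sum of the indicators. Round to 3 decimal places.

Var(C+E) = 8.8² + 15.6² + 2·[8.8·15.6·0.37] = 320.8 + 101.587 = 422.387.
With uncorrelated errors the cross-covariances are all true-score covariance, so they carry over unchanged; only the diagonal terms shrink to ρᵢσᵢ².
True-score variance = [8.8²·0.95 + 15.6²·0.71] + 101.587 = 246.354 + 101.587 = 347.941.
Reliability = 347.941 / 422.387 = 0.824.

0.824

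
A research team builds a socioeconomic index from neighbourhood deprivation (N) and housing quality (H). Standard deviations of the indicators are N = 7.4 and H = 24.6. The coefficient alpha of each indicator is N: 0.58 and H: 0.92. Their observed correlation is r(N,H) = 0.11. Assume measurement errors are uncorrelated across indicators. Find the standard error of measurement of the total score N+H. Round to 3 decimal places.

8.451

Var(total) = 659.92 + 40.0488 = 699.969.
True-score variance = 588.508 + 40.0488 = 628.557, so reliability = 0.8980.
Error variance = 699.969 − 628.557 = 71.412; SEM = √71.412 = 8.451.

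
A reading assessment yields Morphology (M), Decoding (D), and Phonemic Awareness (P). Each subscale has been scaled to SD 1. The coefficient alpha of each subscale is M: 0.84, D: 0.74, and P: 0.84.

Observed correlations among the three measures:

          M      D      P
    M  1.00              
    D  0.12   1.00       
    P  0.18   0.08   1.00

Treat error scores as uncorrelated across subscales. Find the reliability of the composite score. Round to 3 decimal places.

Var(M+D+P) = 3 + 2·[0.12 + 0.18 + 0.08] = 3 + 0.76 = 3.76.
With uncorrelated errors the cross-covariances are all true-score covariance, so they carry over unchanged; only the diagonal terms shrink to ρᵢσᵢ².
True-score variance = [0.84 + 0.74 + 0.84] + 0.76 = 2.42 + 0.76 = 3.18.
Reliability = 3.18 / 3.76 = 0.846.

0.846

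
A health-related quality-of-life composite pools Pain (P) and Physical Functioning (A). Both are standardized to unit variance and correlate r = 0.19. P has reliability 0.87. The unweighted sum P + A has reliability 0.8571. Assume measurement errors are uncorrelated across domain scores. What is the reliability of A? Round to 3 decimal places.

0.790

Var(P+A) = 2 + 2·0.19 = 2.380.
True-score variance = ρ_P + ρ_A + 2·0.19, so 0.8571 = (0.87 + ρ_A + 0.38) / 2.380.
ρ_A = 0.8571·2.380 − 0.87 − 0.38 = 0.790.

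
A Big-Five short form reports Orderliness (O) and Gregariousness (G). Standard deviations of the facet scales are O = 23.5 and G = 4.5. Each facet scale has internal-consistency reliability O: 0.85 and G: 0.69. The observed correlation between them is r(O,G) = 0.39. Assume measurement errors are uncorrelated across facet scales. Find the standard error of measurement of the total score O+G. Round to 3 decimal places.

Var(total) = 572.5 + 82.485 = 654.985.
True-score variance = 483.385 + 82.485 = 565.87, so reliability = 0.8639.
Error variance = 654.985 − 565.87 = 89.115; SEM = √89.115 = 9.440.

9.440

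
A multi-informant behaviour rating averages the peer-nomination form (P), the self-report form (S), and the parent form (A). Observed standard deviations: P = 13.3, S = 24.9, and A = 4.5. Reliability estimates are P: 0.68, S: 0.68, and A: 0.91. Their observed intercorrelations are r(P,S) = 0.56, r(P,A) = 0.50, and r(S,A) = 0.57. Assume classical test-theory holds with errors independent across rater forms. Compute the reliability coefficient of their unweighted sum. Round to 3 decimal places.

Var(P+S+A) = 13.3² + 24.9² + 4.5² + 2·[13.3·24.9·0.56 + 13.3·4.5·0.50 + 24.9·4.5·0.57] = 817.15 + 558.497 = 1375.65.
Under uncorrelated errors the observed covariances equal the true-score covariances, so only the own-variance terms attenuate.
True-score variance = [13.3²·0.68 + 24.9²·0.68 + 4.5²·0.91] + 558.497 = 560.319 + 558.497 = 1118.82.
Reliability = 1118.82 / 1375.65 = 0.813.

0.813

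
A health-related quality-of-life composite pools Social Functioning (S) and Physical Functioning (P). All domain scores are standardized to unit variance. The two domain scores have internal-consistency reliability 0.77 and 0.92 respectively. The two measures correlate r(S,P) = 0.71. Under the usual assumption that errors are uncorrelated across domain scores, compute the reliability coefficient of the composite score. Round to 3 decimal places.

0.909

Var(S+P) = 2 + 2·[0.71] = 2 + 1.42 = 3.42.
Under uncorrelated errors the observed covariances equal the true-score covariances, so only the own-variance terms attenuate.
True-score variance = [0.77 + 0.92] + 1.42 = 1.69 + 1.42 = 3.11.
Reliability = 3.11 / 3.42 = 0.909.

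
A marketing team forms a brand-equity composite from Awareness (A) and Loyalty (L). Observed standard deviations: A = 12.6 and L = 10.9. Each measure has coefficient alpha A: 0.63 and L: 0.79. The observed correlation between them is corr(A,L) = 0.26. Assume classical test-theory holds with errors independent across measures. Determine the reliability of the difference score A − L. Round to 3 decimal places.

Var(A−L) = 12.6² + 10.9² − 2·12.6·10.9·0.26 = 277.57 − 71.4168 = 206.153.
Because errors are independent across components, Cov(Tᵢ,Tⱼ) = Cov(Xᵢ,Xⱼ); the off-diagonal part of the true-score variance is the same as above.
True-score variance = [12.6²·0.63 + 10.9²·0.79] − 71.4168 = 193.879 − 71.4168 = 122.462.
Reliability = 122.462 / 206.153 = 0.594.

0.594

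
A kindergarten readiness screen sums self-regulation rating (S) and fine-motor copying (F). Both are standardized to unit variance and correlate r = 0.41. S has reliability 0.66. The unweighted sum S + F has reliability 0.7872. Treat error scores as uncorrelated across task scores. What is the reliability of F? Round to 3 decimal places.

0.740

Var(S+F) = 2 + 2·0.41 = 2.820.
True-score variance = ρ_S + ρ_F + 2·0.41, so 0.7872 = (0.66 + ρ_F + 0.82) / 2.820.
ρ_F = 0.7872·2.820 − 0.66 − 0.82 = 0.740.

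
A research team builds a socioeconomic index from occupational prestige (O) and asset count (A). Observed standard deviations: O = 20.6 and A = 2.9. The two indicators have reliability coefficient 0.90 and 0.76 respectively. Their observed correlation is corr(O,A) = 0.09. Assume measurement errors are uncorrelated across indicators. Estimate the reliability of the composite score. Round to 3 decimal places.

0.900

Var(O+A) = 20.6² + 2.9² + 2·[20.6·2.9·0.09] = 432.77 + 10.7532 = 443.523.
Under uncorrelated errors the observed covariances equal the true-score covariances, so only the own-variance terms attenuate.
True-score variance = [20.6²·0.90 + 2.9²·0.76] + 10.7532 = 388.316 + 10.7532 = 399.069.
Reliability = 399.069 / 443.523 = 0.900.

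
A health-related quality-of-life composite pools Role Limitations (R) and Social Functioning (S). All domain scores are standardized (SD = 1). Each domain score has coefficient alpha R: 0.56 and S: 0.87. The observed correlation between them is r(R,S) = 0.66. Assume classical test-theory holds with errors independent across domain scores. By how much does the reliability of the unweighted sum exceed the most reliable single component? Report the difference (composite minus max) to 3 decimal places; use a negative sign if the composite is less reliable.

-0.042

Var(sum) = 2 + 1.32 = 3.32; true-score variance = 1.43 + 1.32 = 2.75; composite reliability = 0.8283.
Max component reliability = 0.8700.
Difference = 0.8283 − 0.8700 = -0.042.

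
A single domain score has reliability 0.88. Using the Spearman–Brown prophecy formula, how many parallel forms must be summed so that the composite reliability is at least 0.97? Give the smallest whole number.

k ≥ ρ*(1−ρ₁)/(ρ₁(1−ρ*)) = 0.97·0.12 / (0.88·0.03) = 4.409.
Smallest integer k = 5.

5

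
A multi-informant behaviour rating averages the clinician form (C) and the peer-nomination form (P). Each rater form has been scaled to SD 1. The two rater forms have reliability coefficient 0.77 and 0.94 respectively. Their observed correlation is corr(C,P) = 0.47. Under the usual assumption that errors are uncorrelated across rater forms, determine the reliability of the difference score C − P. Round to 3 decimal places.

Var(C−P) = 1 + 1 − 2·0.47 = 2 − 0.94 = 1.06.
Under uncorrelated errors the observed covariances equal the true-score covariances, so only the own-variance terms attenuate.
True-score variance = [0.77 + 0.94] − 0.94 = 1.71 − 0.94 = 0.77.
Reliability = 0.77 / 1.06 = 0.726.

0.726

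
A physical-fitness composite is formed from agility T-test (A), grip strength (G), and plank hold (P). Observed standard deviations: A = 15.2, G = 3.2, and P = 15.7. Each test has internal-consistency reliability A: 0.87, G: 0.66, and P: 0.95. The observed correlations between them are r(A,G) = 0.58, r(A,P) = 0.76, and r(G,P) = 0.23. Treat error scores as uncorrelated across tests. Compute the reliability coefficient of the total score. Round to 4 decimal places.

0.9507

Var(A+G+P) = 15.2² + 3.2² + 15.7² + 2·[15.2·3.2·0.58 + 15.2·15.7·0.76 + 3.2·15.7·0.23] = 487.77 + 442.266 = 930.036.
Because errors are independent across components, Cov(Tᵢ,Tⱼ) = Cov(Xᵢ,Xⱼ); the off-diagonal part of the true-score variance is the same as above.
True-score variance = [15.2²·0.87 + 3.2²·0.66 + 15.7²·0.95] + 442.266 = 441.929 + 442.266 = 884.194.
Reliability = 884.194 / 930.036 = 0.9507.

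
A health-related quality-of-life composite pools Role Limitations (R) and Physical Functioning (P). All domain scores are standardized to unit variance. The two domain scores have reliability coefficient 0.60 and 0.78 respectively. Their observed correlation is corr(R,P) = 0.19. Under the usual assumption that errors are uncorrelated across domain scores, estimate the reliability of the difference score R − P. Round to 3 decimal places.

Var(R−P) = 1 + 1 − 2·0.19 = 2 − 0.38 = 1.62.
With uncorrelated errors the cross-covariances are all true-score covariance, so they carry over unchanged; only the diagonal terms shrink to ρᵢσᵢ².
True-score variance = [0.60 + 0.78] − 0.38 = 1.38 − 0.38 = 1.
Reliability = 1 / 1.62 = 0.617.

0.617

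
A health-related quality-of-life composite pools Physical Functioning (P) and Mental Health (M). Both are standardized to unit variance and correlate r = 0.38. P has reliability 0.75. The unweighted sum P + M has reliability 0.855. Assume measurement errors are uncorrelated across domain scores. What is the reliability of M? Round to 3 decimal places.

0.850

Var(P+M) = 2 + 2·0.38 = 2.760.
True-score variance = ρ_P + ρ_M + 2·0.38, so 0.855 = (0.75 + ρ_M + 0.76) / 2.760.
ρ_M = 0.855·2.760 − 0.75 − 0.76 = 0.850.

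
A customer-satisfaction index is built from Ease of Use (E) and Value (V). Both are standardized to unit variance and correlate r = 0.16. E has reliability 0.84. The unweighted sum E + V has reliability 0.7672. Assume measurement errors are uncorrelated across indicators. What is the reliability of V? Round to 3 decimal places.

Var(E+V) = 2 + 2·0.16 = 2.320.
True-score variance = ρ_E + ρ_V + 2·0.16, so 0.7672 = (0.84 + ρ_V + 0.32) / 2.320.
ρ_V = 0.7672·2.320 − 0.84 − 0.32 = 0.620.

0.620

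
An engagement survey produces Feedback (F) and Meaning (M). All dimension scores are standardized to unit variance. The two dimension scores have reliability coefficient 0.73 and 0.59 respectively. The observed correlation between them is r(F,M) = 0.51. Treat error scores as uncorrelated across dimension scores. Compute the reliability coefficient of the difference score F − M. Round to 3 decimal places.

Var(F−M) = 1 + 1 − 2·0.51 = 2 − 1.02 = 0.98.
Under uncorrelated errors the observed covariances equal the true-score covariances, so only the own-variance terms attenuate.
True-score variance = [0.73 + 0.59] − 1.02 = 1.32 − 1.02 = 0.3.
Reliability = 0.3 / 0.98 = 0.306.

0.306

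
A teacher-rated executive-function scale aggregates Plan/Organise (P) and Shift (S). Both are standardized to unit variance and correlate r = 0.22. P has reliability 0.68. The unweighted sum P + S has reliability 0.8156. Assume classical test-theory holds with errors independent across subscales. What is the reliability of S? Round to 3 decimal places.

Var(P+S) = 2 + 2·0.22 = 2.440.
True-score variance = ρ_P + ρ_S + 2·0.22, so 0.8156 = (0.68 + ρ_S + 0.44) / 2.440.
ρ_S = 0.8156·2.440 − 0.68 − 0.44 = 0.870.

0.870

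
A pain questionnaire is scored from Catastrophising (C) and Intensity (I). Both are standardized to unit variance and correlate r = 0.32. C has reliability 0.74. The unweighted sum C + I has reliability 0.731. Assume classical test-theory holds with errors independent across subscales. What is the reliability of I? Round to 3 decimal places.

0.550

Var(C+I) = 2 + 2·0.32 = 2.640.
True-score variance = ρ_C + ρ_I + 2·0.32, so 0.731 = (0.74 + ρ_I + 0.64) / 2.640.
ρ_I = 0.731·2.640 − 0.74 − 0.64 = 0.550.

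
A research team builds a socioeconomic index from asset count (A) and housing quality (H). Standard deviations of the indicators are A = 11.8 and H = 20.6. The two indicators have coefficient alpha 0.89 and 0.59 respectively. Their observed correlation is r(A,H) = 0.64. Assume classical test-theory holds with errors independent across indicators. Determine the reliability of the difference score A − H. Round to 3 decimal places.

Var(A−H) = 11.8² + 20.6² − 2·11.8·20.6·0.64 = 563.6 − 311.142 = 252.458.
Under uncorrelated errors the observed covariances equal the true-score covariances, so only the own-variance terms attenuate.
True-score variance = [11.8²·0.89 + 20.6²·0.59] − 311.142 = 374.296 − 311.142 = 63.1536.
Reliability = 63.1536 / 252.458 = 0.250.

0.250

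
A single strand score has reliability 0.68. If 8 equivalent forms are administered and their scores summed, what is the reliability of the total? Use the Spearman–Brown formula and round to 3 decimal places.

0.944

ρ_k = kρ / (1 + (k−1)ρ) = 8·0.68 / (1 + 7·0.68) = 5.440 / 5.760 = 0.944.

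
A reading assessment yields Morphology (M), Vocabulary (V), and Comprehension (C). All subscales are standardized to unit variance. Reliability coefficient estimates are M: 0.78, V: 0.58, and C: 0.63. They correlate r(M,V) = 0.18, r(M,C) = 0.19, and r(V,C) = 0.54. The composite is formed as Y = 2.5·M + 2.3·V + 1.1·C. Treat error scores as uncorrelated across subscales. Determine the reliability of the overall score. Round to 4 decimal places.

0.7825

Var(Y) = 2.5² + 2.3² + 1.1² + 2·[5.75·0.18 + 2.75·0.19 + 2.53·0.54] = 12.75 + 5.8474 = 18.5974.
With uncorrelated errors the cross-covariances are all true-score covariance, so they carry over unchanged; only the diagonal terms shrink to ρᵢσᵢ².
True-score variance = [2.5²·0.78 + 2.3²·0.58 + 1.1²·0.63] + 5.8474 = 8.7055 + 5.8474 = 14.5529.
Reliability = 14.5529 / 18.5974 = 0.7825.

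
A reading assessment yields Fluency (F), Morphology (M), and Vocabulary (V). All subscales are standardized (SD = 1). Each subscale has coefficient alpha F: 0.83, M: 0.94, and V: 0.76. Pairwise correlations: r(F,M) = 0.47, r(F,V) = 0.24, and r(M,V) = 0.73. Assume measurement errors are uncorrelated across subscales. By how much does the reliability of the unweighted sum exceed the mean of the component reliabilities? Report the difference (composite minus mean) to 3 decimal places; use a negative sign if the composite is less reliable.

Var(sum) = 3 + 2.88 = 5.88; true-score variance = 2.53 + 2.88 = 5.41; composite reliability = 0.9201.
Mean component reliability = 0.8433.
Difference = 0.9201 − 0.8433 = 0.077.

0.077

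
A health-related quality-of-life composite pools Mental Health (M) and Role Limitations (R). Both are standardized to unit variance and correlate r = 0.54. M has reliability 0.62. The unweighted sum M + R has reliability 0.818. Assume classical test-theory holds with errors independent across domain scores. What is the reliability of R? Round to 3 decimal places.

0.819

Var(M+R) = 2 + 2·0.54 = 3.080.
True-score variance = ρ_M + ρ_R + 2·0.54, so 0.818 = (0.62 + ρ_R + 1.08) / 3.080.
ρ_R = 0.818·3.080 − 0.62 − 1.08 = 0.819.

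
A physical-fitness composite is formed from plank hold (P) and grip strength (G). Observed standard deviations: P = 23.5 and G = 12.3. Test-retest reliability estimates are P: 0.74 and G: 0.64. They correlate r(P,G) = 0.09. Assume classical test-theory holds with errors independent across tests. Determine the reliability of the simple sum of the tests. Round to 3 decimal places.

0.738

Var(P+G) = 23.5² + 12.3² + 2·[23.5·12.3·0.09] = 703.54 + 52.029 = 755.569.
Because errors are independent across components, Cov(Tᵢ,Tⱼ) = Cov(Xᵢ,Xⱼ); the off-diagonal part of the true-score variance is the same as above.
True-score variance = [23.5²·0.74 + 12.3²·0.64] + 52.029 = 505.491 + 52.029 = 557.52.
Reliability = 557.52 / 755.569 = 0.738.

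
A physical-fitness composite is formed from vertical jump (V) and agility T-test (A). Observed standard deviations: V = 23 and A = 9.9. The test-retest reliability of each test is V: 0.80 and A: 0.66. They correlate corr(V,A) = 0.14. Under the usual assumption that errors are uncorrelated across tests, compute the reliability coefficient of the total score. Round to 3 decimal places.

Var(V+A) = 23² + 9.9² + 2·[23·9.9·0.14] = 627.01 + 63.756 = 690.766.
With uncorrelated errors the cross-covariances are all true-score covariance, so they carry over unchanged; only the diagonal terms shrink to ρᵢσᵢ².
True-score variance = [23²·0.80 + 9.9²·0.66] + 63.756 = 487.887 + 63.756 = 551.643.
Reliability = 551.643 / 690.766 = 0.799.

0.799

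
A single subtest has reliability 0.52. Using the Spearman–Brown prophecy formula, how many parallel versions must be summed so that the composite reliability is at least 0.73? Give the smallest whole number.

3

k ≥ ρ*(1−ρ₁)/(ρ₁(1−ρ*)) = 0.73·0.48 / (0.52·0.27) = 2.496.
Smallest integer k = 3.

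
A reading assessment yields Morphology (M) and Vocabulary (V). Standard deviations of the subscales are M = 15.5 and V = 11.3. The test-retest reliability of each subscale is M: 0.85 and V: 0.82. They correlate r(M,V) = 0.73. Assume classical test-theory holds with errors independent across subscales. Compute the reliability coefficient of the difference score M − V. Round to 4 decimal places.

Var(M−V) = 15.5² + 11.3² − 2·15.5·11.3·0.73 = 367.94 − 255.719 = 112.221.
Under uncorrelated errors the observed covariances equal the true-score covariances, so only the own-variance terms attenuate.
True-score variance = [15.5²·0.85 + 11.3²·0.82] − 255.719 = 308.918 − 255.719 = 53.1993.
Reliability = 53.1993 / 112.221 = 0.4741.

0.4741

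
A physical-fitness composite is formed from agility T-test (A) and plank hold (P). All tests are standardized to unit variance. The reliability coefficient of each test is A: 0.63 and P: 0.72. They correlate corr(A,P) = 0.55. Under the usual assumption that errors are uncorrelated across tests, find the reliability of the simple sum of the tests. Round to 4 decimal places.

Var(A+P) = 2 + 2·[0.55] = 2 + 1.1 = 3.1.
With uncorrelated errors the cross-covariances are all true-score covariance, so they carry over unchanged; only the diagonal terms shrink to ρᵢσᵢ².
True-score variance = [0.63 + 0.72] + 1.1 = 1.35 + 1.1 = 2.45.
Reliability = 2.45 / 3.1 = 0.7903.

0.7903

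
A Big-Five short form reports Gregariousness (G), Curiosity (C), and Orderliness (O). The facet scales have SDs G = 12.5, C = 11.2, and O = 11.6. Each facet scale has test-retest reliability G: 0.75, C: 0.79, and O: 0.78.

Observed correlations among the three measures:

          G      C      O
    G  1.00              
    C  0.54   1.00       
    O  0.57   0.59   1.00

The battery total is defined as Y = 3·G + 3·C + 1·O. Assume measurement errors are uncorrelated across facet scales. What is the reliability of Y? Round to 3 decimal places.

0.876

Var(Y) = 3²·12.5² + 3²·11.2² + 11.6² + 2·[9·12.5·11.2·0.54 + 3·12.5·11.6·0.57 + 3·11.2·11.6·0.59] = 2669.77 + 2316.62 = 4986.39.
With uncorrelated errors the cross-covariances are all true-score covariance, so they carry over unchanged; only the diagonal terms shrink to ρᵢσᵢ².
True-score variance = [3²·12.5²·0.75 + 3²·11.2²·0.79 + 11.6²·0.78] + 2316.62 = 2051.52 + 2316.62 = 4368.14.
Reliability = 4368.14 / 4986.39 = 0.876.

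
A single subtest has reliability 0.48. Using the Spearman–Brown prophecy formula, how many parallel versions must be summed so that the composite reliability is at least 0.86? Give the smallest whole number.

k ≥ ρ*(1−ρ₁)/(ρ₁(1−ρ*)) = 0.86·0.52 / (0.48·0.14) = 6.655.
Smallest integer k = 7.

7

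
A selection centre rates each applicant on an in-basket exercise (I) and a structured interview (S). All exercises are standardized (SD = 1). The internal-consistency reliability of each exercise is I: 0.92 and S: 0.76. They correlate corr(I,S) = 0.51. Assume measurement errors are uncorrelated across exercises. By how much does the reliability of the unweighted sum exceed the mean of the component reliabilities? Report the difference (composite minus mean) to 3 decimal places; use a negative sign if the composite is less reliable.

Var(sum) = 2 + 1.02 = 3.02; true-score variance = 1.68 + 1.02 = 2.7; composite reliability = 0.8940.
Mean component reliability = 0.8400.
Difference = 0.8940 − 0.8400 = 0.054.

0.054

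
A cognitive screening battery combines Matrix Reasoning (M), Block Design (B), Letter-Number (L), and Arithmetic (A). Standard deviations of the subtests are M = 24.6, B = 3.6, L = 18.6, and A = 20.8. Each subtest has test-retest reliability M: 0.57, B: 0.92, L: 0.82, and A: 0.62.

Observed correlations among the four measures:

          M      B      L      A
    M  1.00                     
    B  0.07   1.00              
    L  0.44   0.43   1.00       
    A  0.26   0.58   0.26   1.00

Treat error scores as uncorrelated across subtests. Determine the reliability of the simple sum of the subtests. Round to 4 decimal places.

0.7987

Var(M+B+L+A) = 24.6² + 3.6² + 18.6² + 20.8² + 2·[24.6·3.6·0.07 + 24.6·18.6·0.44 + 24.6·20.8·0.26 + 3.6·18.6·0.43 + 3.6·20.8·0.58 + 18.6·20.8·0.26] = 1396.72 + 1026.75 = 2423.47.
With uncorrelated errors the cross-covariances are all true-score covariance, so they carry over unchanged; only the diagonal terms shrink to ρᵢσᵢ².
True-score variance = [24.6²·0.57 + 3.6²·0.92 + 18.6²·0.82 + 20.8²·0.62] + 1026.75 = 908.788 + 1026.75 = 1935.54.
Reliability = 1935.54 / 2423.47 = 0.7987.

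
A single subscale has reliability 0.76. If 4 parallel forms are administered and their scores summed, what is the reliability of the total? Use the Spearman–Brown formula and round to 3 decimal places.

0.927

ρ_k = kρ / (1 + (k−1)ρ) = 4·0.76 / (1 + 3·0.76) = 3.040 / 3.280 = 0.927.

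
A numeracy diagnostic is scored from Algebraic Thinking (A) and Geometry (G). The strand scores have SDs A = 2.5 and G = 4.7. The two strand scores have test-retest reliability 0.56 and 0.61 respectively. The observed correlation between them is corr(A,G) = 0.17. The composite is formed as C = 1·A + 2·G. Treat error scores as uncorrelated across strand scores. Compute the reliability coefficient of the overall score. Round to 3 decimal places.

Var(C) = 2.5² + 2²·4.7² + 2·[2·2.5·4.7·0.17] = 94.61 + 7.99 = 102.6.
With uncorrelated errors the cross-covariances are all true-score covariance, so they carry over unchanged; only the diagonal terms shrink to ρᵢσᵢ².
True-score variance = [2.5²·0.56 + 2²·4.7²·0.61] + 7.99 = 57.3996 + 7.99 = 65.3896.
Reliability = 65.3896 / 102.6 = 0.637.

0.637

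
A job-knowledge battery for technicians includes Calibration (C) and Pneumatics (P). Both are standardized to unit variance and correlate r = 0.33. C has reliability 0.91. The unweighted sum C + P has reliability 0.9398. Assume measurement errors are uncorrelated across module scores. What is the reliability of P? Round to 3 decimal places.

0.930

Var(C+P) = 2 + 2·0.33 = 2.660.
True-score variance = ρ_C + ρ_P + 2·0.33, so 0.9398 = (0.91 + ρ_P + 0.66) / 2.660.
ρ_P = 0.9398·2.660 − 0.91 − 0.66 = 0.930.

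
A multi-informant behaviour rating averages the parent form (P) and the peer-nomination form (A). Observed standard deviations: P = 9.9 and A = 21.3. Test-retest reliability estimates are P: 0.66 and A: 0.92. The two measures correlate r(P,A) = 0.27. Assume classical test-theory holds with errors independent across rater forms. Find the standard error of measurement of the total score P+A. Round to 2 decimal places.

Var(total) = 551.7 + 113.87 = 665.57.
True-score variance = 482.081 + 113.87 = 595.951, so reliability = 0.8954.
Error variance = 665.57 − 595.951 = 69.6186; SEM = √69.6186 = 8.34.

8.34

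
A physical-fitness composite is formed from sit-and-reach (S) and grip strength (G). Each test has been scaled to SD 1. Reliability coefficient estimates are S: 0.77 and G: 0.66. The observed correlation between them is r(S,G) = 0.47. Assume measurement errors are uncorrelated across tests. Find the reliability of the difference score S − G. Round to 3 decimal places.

0.462

Var(S−G) = 1 + 1 − 2·0.47 = 2 − 0.94 = 1.06.
Because errors are independent across components, Cov(Tᵢ,Tⱼ) = Cov(Xᵢ,Xⱼ); the off-diagonal part of the true-score variance is the same as above.
True-score variance = [0.77 + 0.66] − 0.94 = 1.43 − 0.94 = 0.49.
Reliability = 0.49 / 1.06 = 0.462.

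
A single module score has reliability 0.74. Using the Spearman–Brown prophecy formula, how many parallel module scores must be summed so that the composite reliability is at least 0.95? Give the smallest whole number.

7

k ≥ ρ*(1−ρ₁)/(ρ₁(1−ρ*)) = 0.95·0.26 / (0.74·0.05) = 6.676.
Smallest integer k = 7.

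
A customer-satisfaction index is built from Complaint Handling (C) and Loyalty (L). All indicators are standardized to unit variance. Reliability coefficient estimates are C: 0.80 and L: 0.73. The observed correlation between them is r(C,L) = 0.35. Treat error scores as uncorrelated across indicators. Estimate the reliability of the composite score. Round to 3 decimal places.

0.826

Var(C+L) = 2 + 2·[0.35] = 2 + 0.7 = 2.7.
Because errors are independent across components, Cov(Tᵢ,Tⱼ) = Cov(Xᵢ,Xⱼ); the off-diagonal part of the true-score variance is the same as above.
True-score variance = [0.80 + 0.73] + 0.7 = 1.53 + 0.7 = 2.23.
Reliability = 2.23 / 2.7 = 0.826.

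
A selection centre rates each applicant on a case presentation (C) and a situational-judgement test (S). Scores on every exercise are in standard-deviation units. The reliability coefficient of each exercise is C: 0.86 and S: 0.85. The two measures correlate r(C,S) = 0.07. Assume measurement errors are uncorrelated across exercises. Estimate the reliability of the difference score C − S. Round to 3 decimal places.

0.844

Var(C−S) = 1 + 1 − 2·0.07 = 2 − 0.14 = 1.86.
Under uncorrelated errors the observed covariances equal the true-score covariances, so only the own-variance terms attenuate.
True-score variance = [0.86 + 0.85] − 0.14 = 1.71 − 0.14 = 1.57.
Reliability = 1.57 / 1.86 = 0.844.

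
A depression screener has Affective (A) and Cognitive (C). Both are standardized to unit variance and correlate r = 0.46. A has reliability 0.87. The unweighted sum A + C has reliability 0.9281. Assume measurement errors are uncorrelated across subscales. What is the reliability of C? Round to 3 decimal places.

0.920

Var(A+C) = 2 + 2·0.46 = 2.920.
True-score variance = ρ_A + ρ_C + 2·0.46, so 0.9281 = (0.87 + ρ_C + 0.92) / 2.920.
ρ_C = 0.9281·2.920 − 0.87 − 0.92 = 0.920.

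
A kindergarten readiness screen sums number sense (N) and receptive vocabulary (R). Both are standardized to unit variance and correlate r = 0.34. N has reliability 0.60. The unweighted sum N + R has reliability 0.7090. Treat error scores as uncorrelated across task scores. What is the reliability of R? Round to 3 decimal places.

Var(N+R) = 2 + 2·0.34 = 2.680.
True-score variance = ρ_N + ρ_R + 2·0.34, so 0.7090 = (0.60 + ρ_R + 0.68) / 2.680.
ρ_R = 0.7090·2.680 − 0.60 − 0.68 = 0.620.

0.620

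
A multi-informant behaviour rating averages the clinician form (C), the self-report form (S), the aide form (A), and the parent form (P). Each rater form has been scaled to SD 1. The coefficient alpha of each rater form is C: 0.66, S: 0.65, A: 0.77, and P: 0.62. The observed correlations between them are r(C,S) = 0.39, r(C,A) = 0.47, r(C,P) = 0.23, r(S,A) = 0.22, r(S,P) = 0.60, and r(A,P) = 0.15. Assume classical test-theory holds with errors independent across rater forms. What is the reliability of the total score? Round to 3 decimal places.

Var(C+S+A+P) = 4 + 2·[0.39 + 0.47 + 0.23 + 0.22 + 0.60 + 0.15] = 4 + 4.12 = 8.12.
With uncorrelated errors the cross-covariances are all true-score covariance, so they carry over unchanged; only the diagonal terms shrink to ρᵢσᵢ².
True-score variance = [0.66 + 0.65 + 0.77 + 0.62] + 4.12 = 2.7 + 4.12 = 6.82.
Reliability = 6.82 / 8.12 = 0.840.

0.840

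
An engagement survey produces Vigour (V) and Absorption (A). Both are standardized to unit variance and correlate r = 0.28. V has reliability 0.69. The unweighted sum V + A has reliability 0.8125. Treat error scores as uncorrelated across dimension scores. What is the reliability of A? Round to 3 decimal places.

Var(V+A) = 2 + 2·0.28 = 2.560.
True-score variance = ρ_V + ρ_A + 2·0.28, so 0.8125 = (0.69 + ρ_A + 0.56) / 2.560.
ρ_A = 0.8125·2.560 − 0.69 − 0.56 = 0.830.

0.830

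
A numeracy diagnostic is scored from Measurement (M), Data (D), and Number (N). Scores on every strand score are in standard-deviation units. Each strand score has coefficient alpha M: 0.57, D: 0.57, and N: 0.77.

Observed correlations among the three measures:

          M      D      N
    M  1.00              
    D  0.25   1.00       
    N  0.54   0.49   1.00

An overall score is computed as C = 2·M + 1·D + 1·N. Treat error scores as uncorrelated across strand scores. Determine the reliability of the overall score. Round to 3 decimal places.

Var(C) = 2² + 1 + 1 + 2·[2·0.25 + 2·0.54 + 0.49] = 6 + 4.14 = 10.14.
Under uncorrelated errors the observed covariances equal the true-score covariances, so only the own-variance terms attenuate.
True-score variance = [2²·0.57 + 0.57 + 0.77] + 4.14 = 3.62 + 4.14 = 7.76.
Reliability = 7.76 / 10.14 = 0.765.

0.765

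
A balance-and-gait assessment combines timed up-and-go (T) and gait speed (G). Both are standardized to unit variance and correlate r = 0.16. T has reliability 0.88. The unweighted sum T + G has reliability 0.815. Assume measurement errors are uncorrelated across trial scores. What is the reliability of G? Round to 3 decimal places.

Var(T+G) = 2 + 2·0.16 = 2.320.
True-score variance = ρ_T + ρ_G + 2·0.16, so 0.815 = (0.88 + ρ_G + 0.32) / 2.320.
ρ_G = 0.815·2.320 − 0.88 − 0.32 = 0.691.

0.691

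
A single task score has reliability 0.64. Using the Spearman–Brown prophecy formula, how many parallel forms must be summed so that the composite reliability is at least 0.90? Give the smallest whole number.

6

k ≥ ρ*(1−ρ₁)/(ρ₁(1−ρ*)) = 0.90·0.36 / (0.64·0.10) = 5.063.
Smallest integer k = 6.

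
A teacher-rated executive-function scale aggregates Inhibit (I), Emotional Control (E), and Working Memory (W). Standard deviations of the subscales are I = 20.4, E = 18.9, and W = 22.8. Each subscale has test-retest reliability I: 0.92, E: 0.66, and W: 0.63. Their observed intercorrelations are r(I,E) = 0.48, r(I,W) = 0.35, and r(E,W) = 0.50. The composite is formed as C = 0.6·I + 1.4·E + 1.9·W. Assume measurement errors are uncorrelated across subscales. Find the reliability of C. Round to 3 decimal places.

0.793

Var(C) = 0.6²·20.4² + 1.4²·18.9² + 1.9²·22.8² + 2·[0.84·20.4·18.9·0.48 + 1.14·20.4·22.8·0.35 + 2.66·18.9·22.8·0.50] = 2726.57 + 1828.33 = 4554.9.
Under uncorrelated errors the observed covariances equal the true-score covariances, so only the own-variance terms attenuate.
True-score variance = [0.6²·20.4²·0.92 + 1.4²·18.9²·0.66 + 1.9²·22.8²·0.63] + 1828.33 = 1782.19 + 1828.33 = 3610.52.
Reliability = 3610.52 / 4554.9 = 0.793.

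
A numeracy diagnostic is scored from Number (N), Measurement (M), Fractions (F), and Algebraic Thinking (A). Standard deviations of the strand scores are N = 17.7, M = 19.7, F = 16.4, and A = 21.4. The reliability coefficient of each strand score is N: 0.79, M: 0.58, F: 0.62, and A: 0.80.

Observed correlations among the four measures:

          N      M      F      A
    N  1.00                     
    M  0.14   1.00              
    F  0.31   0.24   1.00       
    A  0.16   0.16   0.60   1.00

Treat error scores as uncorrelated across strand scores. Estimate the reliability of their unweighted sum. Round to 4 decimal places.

Var(N+M+F+A) = 17.7² + 19.7² + 16.4² + 21.4² + 2·[17.7·19.7·0.14 + 17.7·16.4·0.31 + 17.7·21.4·0.16 + 19.7·16.4·0.24 + 19.7·21.4·0.16 + 16.4·21.4·0.60] = 1428.3 + 1109.95 = 2538.25.
With uncorrelated errors the cross-covariances are all true-score covariance, so they carry over unchanged; only the diagonal terms shrink to ρᵢσᵢ².
True-score variance = [17.7²·0.79 + 19.7²·0.58 + 16.4²·0.62 + 21.4²·0.80] + 1109.95 = 1005.71 + 1109.95 = 2115.67.
Reliability = 2115.67 / 2538.25 = 0.8335.

0.8335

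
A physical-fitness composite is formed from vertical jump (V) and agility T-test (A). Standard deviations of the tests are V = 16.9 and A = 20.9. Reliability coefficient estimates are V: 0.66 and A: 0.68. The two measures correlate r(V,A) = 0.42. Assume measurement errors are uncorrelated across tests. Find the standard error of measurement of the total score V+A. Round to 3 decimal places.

Var(total) = 722.42 + 296.696 = 1019.12.
True-score variance = 485.533 + 296.696 = 782.23, so reliability = 0.7676.
Error variance = 1019.12 − 782.23 = 236.887; SEM = √236.887 = 15.391.

15.391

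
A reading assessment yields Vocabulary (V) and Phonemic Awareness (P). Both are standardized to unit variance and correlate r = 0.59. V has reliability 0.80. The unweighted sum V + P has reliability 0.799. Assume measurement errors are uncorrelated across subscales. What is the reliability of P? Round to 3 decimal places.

Var(V+P) = 2 + 2·0.59 = 3.180.
True-score variance = ρ_V + ρ_P + 2·0.59, so 0.799 = (0.80 + ρ_P + 1.18) / 3.180.
ρ_P = 0.799·3.180 − 0.80 − 1.18 = 0.561.

0.561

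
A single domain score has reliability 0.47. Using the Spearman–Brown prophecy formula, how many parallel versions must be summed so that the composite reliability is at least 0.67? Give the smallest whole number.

k ≥ ρ*(1−ρ₁)/(ρ₁(1−ρ*)) = 0.67·0.53 / (0.47·0.33) = 2.289.
Smallest integer k = 3.

3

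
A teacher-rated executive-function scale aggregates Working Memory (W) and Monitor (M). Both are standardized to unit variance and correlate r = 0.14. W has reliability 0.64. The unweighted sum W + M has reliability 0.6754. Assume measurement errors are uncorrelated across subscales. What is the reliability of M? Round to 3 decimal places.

0.620

Var(W+M) = 2 + 2·0.14 = 2.280.
True-score variance = ρ_W + ρ_M + 2·0.14, so 0.6754 = (0.64 + ρ_M + 0.28) / 2.280.
ρ_M = 0.6754·2.280 − 0.64 − 0.28 = 0.620.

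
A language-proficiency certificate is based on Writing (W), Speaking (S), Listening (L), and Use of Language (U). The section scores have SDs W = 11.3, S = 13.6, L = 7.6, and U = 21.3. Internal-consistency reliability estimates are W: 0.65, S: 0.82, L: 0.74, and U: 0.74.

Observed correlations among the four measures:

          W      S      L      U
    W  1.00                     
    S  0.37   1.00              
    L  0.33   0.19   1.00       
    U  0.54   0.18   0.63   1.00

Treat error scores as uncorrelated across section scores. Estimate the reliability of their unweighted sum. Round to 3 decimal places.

0.868

Var(W+S+L+U) = 11.3² + 13.6² + 7.6² + 21.3² + 2·[11.3·13.6·0.37 + 11.3·7.6·0.33 + 11.3·21.3·0.54 + 13.6·7.6·0.19 + 13.6·21.3·0.18 + 7.6·21.3·0.63] = 824.1 + 777.88 = 1601.98.
Because errors are independent across components, Cov(Tᵢ,Tⱼ) = Cov(Xᵢ,Xⱼ); the off-diagonal part of the true-score variance is the same as above.
True-score variance = [11.3²·0.65 + 13.6²·0.82 + 7.6²·0.74 + 21.3²·0.74] + 777.88 = 613.139 + 777.88 = 1391.02.
Reliability = 1391.02 / 1601.98 = 0.868.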